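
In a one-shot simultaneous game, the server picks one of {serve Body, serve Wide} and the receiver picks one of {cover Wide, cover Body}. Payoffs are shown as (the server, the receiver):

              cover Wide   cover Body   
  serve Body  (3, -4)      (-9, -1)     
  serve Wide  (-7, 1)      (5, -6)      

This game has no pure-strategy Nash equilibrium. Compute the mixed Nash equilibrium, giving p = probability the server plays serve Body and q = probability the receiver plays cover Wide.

Set the receiver's expected payoff from cover Wide equal to that from cover Body:
  the receiver's expected payoff from cover Wide: p·(-4) + (1−p)·1 = -5p + 1
  the receiver's expected payoff from cover Body: p·(-1) + (1−p)·(-6) = 5p - 6
  -5p + 1 = 5p - 6  ⇒  -10p = -7  ⇒  p = 7/10.
The server's indifference between serve Body and serve Wide determines the receiver's mixing probability q:
  the server's payoff from serve Body: q·3 + (1−q)·(-9) = 12q - 9
  the server's payoff from serve Wide: q·(-7) + (1−q)·5 = -12q + 5
  12q - 9 = -12q + 5  ⇒  24q = 14  ⇒  q = 7/12.

p = 7/10, q = 7/12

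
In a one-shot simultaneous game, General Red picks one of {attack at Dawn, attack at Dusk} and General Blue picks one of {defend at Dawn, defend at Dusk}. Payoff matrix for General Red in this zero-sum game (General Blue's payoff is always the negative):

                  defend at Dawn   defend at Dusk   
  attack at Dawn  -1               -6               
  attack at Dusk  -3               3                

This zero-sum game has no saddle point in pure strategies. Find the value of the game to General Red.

v = -21/11

For General Red to be willing to mix, General Red must be indifferent between attack at Dawn and attack at Dusk, which pins down General Blue's mix.
  General Red's payoff to attack at Dawn: q·(-1) + (1−q)·(-6) = 5q - 6
  General Red's payoff to attack at Dusk: q·(-3) + (1−q)·3 = -6q + 3
  5q - 6 = -6q + 3  ⇒  11q = 9  ⇒  q = 9/11.
The value is General Red's expected payoff against this mix (using attack at Dawn): (9/11)·(-1) + (2/11)·(-6) = -21/11.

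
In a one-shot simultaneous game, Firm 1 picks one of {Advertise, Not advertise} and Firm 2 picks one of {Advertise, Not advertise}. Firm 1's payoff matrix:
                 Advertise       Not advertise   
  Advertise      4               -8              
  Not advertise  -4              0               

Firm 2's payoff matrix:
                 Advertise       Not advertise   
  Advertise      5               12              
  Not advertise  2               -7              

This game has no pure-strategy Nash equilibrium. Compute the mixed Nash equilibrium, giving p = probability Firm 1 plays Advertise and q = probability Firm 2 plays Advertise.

p = 9/16, q = 1/2

In a mixed equilibrium Firm 2 is indifferent between Advertise and Not advertise; this condition fixes p.
  Firm 2's payoff from Advertise: p·5 + (1−p)·2 = 3p + 2
  Firm 2's payoff from Not advertise: p·12 + (1−p)·(-7) = 19p - 7
  3p + 2 = 19p - 7  ⇒  -16p = -9  ⇒  p = 9/16.
Firm 1's indifference between Advertise and Not advertise determines Firm 2's mixing probability q:
  Firm 1's expected payoff from Advertise: q·4 + (1−q)·(-8) = 12q - 8
  Firm 1's expected payoff from Not advertise: q·(-4) + (1−q)·0 = -4q
  12q - 8 = -4q  ⇒  16q = 8  ⇒  q = 1/2.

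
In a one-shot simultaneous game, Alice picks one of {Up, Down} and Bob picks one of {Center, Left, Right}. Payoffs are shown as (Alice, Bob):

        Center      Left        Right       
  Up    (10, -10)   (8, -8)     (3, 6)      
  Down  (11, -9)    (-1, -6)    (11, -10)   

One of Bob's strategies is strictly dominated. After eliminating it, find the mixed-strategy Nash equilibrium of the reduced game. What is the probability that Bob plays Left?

Bob's strategy Center is strictly dominated by Left: -8 > -10 and -6 > -9. Eliminate Center.
Alice's indifference between Up and Down determines Bob's mixing probability q:
  Alice's payoff to Up: q·8 + (1−q)·3 = 5q + 3
  Alice's payoff to Down: q·(-1) + (1−q)·11 = -12q + 11
  5q + 3 = -12q + 11  ⇒  17q = 8  ⇒  q = 8/17.

q = 8/17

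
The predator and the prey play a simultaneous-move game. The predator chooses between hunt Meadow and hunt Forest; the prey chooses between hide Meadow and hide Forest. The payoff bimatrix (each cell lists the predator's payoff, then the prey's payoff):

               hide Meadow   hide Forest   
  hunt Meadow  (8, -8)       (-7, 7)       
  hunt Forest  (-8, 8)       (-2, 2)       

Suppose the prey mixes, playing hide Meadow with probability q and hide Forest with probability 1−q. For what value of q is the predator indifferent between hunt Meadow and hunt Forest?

In a mixed equilibrium the predator is indifferent between hunt Meadow and hunt Forest; this condition fixes q.
  the predator's expected payoff from hunt Meadow: q·8 + (1−q)·(-7) = 15q - 7
  the predator's expected payoff from hunt Forest: q·(-8) + (1−q)·(-2) = -6q - 2
  15q - 7 = -6q - 2  ⇒  21q = 5  ⇒  q = 5/21.

q = 5/21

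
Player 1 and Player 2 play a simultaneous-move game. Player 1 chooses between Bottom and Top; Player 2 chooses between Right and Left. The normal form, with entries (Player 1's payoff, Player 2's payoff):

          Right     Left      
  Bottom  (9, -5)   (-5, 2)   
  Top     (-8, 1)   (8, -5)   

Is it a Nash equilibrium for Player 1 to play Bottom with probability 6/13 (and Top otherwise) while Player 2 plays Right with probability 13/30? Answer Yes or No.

Check Player 2's indifference given Player 1's mix p = 6/13:
  payoff from Right = -23/13; payoff from Left = -23/13 — equal.
Check Player 1's indifference given Player 2's mix q = 13/30:
  payoff from Bottom = 16/15; payoff from Top = 16/15 — equal.
Both players are indifferent, so neither can profitably deviate.

Yes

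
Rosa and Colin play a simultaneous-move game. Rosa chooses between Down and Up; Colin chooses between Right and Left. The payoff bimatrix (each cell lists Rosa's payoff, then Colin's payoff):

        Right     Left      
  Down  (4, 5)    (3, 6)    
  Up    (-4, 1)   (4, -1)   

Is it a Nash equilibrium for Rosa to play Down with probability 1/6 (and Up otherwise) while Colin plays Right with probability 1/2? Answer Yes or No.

Given Rosa's mix p = 1/6, Colin's payoff from Right is 5/3 but from Left is 1/6. Colin strictly prefers Right, so Colin would not mix.
So the proposed profile is not a Nash equilibrium.

No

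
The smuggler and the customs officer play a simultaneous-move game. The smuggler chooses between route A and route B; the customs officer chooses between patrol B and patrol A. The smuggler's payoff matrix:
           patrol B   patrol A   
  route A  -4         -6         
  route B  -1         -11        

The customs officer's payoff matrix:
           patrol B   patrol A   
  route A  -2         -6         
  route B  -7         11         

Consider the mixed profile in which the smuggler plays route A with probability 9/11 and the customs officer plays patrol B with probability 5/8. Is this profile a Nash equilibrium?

Check the customs officer's indifference given the smuggler's mix p = 9/11:
  payoff from patrol B = -32/11; payoff from patrol A = -32/11 — equal.
Check the smuggler's indifference given the customs officer's mix q = 5/8:
  payoff from route A = -19/4; payoff from route B = -19/4 — equal.
Both players are indifferent, so neither can profitably deviate.

Yes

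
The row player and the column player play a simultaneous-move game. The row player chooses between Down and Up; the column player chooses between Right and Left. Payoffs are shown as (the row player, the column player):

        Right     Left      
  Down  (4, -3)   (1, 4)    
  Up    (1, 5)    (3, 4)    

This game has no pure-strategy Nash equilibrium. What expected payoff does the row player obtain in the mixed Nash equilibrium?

11/5

For the row player to be willing to mix, the row player must be indifferent between Down and Up, which pins down the column player's mix.
  the row player's expected payoff from Down: q·4 + (1−q)·1 = 3q + 1
  the row player's expected payoff from Up: q·1 + (1−q)·3 = -2q + 3
  3q + 1 = -2q + 3  ⇒  5q = 2  ⇒  q = 2/5.
At equilibrium the row player is indifferent across rows, so the row player's payoff equals the payoff from Down: (2/5)·4 + (3/5)·1 = 11/5.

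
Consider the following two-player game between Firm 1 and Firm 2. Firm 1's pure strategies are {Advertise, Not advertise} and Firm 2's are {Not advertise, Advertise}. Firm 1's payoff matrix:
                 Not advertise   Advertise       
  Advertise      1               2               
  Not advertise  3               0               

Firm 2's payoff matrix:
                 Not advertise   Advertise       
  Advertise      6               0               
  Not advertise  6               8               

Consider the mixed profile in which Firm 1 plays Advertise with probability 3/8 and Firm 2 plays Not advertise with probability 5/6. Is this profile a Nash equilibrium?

No

Given Firm 1's mix p = 3/8, Firm 2's payoff from Not advertise is 6 but from Advertise is 5. Firm 2 strictly prefers Not advertise, so Firm 2 would not mix.
So the proposed profile is not a Nash equilibrium.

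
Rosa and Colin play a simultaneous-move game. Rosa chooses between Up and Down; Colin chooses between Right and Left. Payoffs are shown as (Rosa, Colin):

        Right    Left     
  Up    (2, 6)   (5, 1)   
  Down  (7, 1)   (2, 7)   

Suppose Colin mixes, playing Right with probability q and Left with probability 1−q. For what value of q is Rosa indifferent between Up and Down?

Set Rosa's expected payoff from Up equal to that from Down:
  Rosa's payoff from Up: q·2 + (1−q)·5 = -3q + 5
  Rosa's payoff from Down: q·7 + (1−q)·2 = 5q + 2
  -3q + 5 = 5q + 2  ⇒  -8q = -3  ⇒  q = 3/8.

q = 3/8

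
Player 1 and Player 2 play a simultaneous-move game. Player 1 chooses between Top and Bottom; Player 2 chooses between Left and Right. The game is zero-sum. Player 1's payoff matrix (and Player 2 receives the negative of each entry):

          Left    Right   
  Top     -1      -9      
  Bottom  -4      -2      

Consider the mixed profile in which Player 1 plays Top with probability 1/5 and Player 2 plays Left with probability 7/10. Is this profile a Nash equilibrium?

Yes

Check Player 2's indifference given Player 1's mix p = 1/5:
  payoff from Left = 17/5; payoff from Right = 17/5 — equal.
Check Player 1's indifference given Player 2's mix q = 7/10:
  payoff from Top = -17/5; payoff from Bottom = -17/5 — equal.
Both players are indifferent, so neither can profitably deviate.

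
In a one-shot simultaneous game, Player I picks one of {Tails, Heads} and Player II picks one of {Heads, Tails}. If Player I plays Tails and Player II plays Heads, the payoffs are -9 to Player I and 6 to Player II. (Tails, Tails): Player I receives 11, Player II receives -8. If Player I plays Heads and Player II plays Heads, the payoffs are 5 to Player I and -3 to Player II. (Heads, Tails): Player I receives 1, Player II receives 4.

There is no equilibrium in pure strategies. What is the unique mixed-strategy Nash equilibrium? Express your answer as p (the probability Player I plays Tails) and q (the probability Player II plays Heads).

For Player II to be willing to mix, Player II must be indifferent between Heads and Tails, which pins down Player I's mix.
  Player II's payoff to Heads: p·6 + (1−p)·(-3) = 9p - 3
  Player II's payoff to Tails: p·(-8) + (1−p)·4 = -12p + 4
  9p - 3 = -12p + 4  ⇒  21p = 7  ⇒  p = 1/3.
Player I's indifference between Tails and Heads determines Player II's mixing probability q:
  Player I's expected payoff from Tails: q·(-9) + (1−q)·11 = -20q + 11
  Player I's expected payoff from Heads: q·5 + (1−q)·1 = 4q + 1
  -20q + 11 = 4q + 1  ⇒  -24q = -10  ⇒  q = 5/12.

p = 1/3, q = 5/12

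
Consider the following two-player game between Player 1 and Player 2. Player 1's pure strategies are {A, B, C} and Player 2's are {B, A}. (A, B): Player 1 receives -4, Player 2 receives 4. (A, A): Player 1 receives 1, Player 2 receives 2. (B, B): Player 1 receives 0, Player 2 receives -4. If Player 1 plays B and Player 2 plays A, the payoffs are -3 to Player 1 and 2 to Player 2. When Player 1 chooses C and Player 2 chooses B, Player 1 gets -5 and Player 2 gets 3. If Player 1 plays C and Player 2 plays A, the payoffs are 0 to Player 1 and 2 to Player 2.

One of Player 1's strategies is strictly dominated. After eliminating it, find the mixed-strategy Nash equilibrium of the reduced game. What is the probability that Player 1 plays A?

Player 1's strategy C is strictly dominated by A: -4 > -5 and 1 > 0. Eliminate C.
Set Player 2's expected payoff from B equal to that from A:
  Player 2's payoff from B: p·4 + (1−p)·(-4) = 8p - 4
  Player 2's payoff from A: p·2 + (1−p)·2 = 2
  8p - 4 = 2  ⇒  8p = 6  ⇒  p = 3/4.

p = 3/4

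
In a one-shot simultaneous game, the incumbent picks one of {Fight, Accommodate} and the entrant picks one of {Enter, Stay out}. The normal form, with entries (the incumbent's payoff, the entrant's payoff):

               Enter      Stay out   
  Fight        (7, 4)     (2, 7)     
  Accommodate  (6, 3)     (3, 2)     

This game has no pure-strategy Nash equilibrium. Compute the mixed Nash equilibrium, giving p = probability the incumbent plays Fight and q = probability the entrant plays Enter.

p = 1/4, q = 1/2

Set the entrant's expected payoff from Enter equal to that from Stay out:
  the entrant's payoff from Enter: p·4 + (1−p)·3 = p + 3
  the entrant's payoff from Stay out: p·7 + (1−p)·2 = 5p + 2
  p + 3 = 5p + 2  ⇒  -4p = -1  ⇒  p = 1/4.
In a mixed equilibrium the incumbent is indifferent between Fight and Accommodate; this condition fixes q.
  the incumbent's expected payoff from Fight: q·7 + (1−q)·2 = 5q + 2
  the incumbent's expected payoff from Accommodate: q·6 + (1−q)·3 = 3q + 3
  5q + 2 = 3q + 3  ⇒  2q = 1  ⇒  q = 1/2.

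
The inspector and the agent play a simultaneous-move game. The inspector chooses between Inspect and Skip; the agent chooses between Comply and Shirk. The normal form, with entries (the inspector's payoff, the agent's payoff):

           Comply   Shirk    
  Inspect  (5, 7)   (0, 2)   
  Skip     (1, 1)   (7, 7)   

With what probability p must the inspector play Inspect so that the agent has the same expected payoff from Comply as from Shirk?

p = 6/11

In a mixed equilibrium the agent is indifferent between Comply and Shirk; this condition fixes p.
  the agent's expected payoff from Comply: p·7 + (1−p)·1 = 6p + 1
  the agent's expected payoff from Shirk: p·2 + (1−p)·7 = -5p + 7
  6p + 1 = -5p + 7  ⇒  11p = 6  ⇒  p = 6/11.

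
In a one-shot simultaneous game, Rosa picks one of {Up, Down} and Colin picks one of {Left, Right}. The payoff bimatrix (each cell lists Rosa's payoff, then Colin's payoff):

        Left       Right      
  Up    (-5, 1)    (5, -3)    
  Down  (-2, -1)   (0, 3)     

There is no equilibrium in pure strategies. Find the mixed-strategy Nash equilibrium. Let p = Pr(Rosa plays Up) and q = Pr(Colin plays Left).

Set Colin's expected payoff from Left equal to that from Right:
  Colin's expected payoff from Left: p·1 + (1−p)·(-1) = 2p - 1
  Colin's expected payoff from Right: p·(-3) + (1−p)·3 = -6p + 3
  2p - 1 = -6p + 3  ⇒  8p = 4  ⇒  p = 1/2.
Set Rosa's expected payoff from Up equal to that from Down:
  Rosa's payoff to Up: q·(-5) + (1−q)·5 = -10q + 5
  Rosa's payoff to Down: q·(-2) + (1−q)·0 = -2q
  -10q + 5 = -2q  ⇒  -8q = -5  ⇒  q = 5/8.

p = 1/2, q = 5/8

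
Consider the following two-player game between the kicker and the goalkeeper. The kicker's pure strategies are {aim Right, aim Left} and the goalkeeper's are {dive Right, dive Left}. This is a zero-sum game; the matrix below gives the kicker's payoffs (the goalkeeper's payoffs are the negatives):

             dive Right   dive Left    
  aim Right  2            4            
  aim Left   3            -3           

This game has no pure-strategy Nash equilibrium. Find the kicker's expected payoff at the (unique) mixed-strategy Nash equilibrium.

9/4

In a mixed equilibrium the kicker is indifferent between aim Right and aim Left; this condition fixes q.
  the kicker's expected payoff from aim Right: q·2 + (1−q)·4 = -2q + 4
  the kicker's expected payoff from aim Left: q·3 + (1−q)·(-3) = 6q - 3
  -2q + 4 = 6q - 3  ⇒  -8q = -7  ⇒  q = 7/8.
At equilibrium the kicker is indifferent across rows, so the kicker's payoff equals the payoff from aim Right: (7/8)·2 + (1/8)·4 = 9/4.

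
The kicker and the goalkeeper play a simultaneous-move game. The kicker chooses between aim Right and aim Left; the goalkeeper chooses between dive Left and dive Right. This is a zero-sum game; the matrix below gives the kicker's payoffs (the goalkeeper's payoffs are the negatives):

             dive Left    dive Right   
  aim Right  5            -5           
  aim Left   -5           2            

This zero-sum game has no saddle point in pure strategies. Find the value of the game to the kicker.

For the kicker to be willing to mix, the kicker must be indifferent between aim Right and aim Left, which pins down the goalkeeper's mix.
  the kicker's expected payoff from aim Right: q·5 + (1−q)·(-5) = 10q - 5
  the kicker's expected payoff from aim Left: q·(-5) + (1−q)·2 = -7q + 2
  10q - 5 = -7q + 2  ⇒  17q = 7  ⇒  q = 7/17.
The value is the kicker's expected payoff against this mix (using aim Right): (7/17)·5 + (10/17)·(-5) = -15/17.

v = -15/17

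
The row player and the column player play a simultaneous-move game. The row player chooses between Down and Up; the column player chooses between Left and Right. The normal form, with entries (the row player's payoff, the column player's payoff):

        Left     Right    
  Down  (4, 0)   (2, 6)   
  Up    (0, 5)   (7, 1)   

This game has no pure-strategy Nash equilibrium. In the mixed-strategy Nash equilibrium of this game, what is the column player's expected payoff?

3

In a mixed equilibrium the column player is indifferent between Left and Right; this condition fixes p.
  the column player's payoff from Left: p·0 + (1−p)·5 = -5p + 5
  the column player's payoff from Right: p·6 + (1−p)·1 = 5p + 1
  -5p + 5 = 5p + 1  ⇒  -10p = -4  ⇒  p = 2/5.
At equilibrium the column player is indifferent across columns, so the column player's payoff equals the payoff from Left: (2/5)·0 + (3/5)·5 = 3.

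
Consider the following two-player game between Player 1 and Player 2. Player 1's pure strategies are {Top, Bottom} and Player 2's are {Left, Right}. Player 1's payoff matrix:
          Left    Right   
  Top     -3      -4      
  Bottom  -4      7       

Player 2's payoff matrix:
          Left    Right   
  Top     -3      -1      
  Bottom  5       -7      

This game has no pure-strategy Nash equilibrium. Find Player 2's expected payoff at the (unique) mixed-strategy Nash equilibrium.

-13/7

In a mixed equilibrium Player 2 is indifferent between Left and Right; this condition fixes p.
  Player 2's payoff from Left: p·(-3) + (1−p)·5 = -8p + 5
  Player 2's payoff from Right: p·(-1) + (1−p)·(-7) = 6p - 7
  -8p + 5 = 6p - 7  ⇒  -14p = -12  ⇒  p = 6/7.
At equilibrium Player 2 is indifferent across columns, so Player 2's payoff equals the payoff from Left: (6/7)·(-3) + (1/7)·5 = -13/7.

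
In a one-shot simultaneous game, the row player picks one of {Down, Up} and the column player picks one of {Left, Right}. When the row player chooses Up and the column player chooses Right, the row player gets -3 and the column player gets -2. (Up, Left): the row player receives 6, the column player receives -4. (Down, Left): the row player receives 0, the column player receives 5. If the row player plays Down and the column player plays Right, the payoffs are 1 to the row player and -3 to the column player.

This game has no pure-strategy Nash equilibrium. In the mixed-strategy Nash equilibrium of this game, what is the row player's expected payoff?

The row player's indifference between Down and Up determines the column player's mixing probability q:
  the row player's payoff to Down: q·0 + (1−q)·1 = -q + 1
  the row player's payoff to Up: q·6 + (1−q)·(-3) = 9q - 3
  -q + 1 = 9q - 3  ⇒  -10q = -4  ⇒  q = 2/5.
At equilibrium the row player is indifferent across rows, so the row player's payoff equals the payoff from Down: (2/5)·0 + (3/5)·1 = 3/5.

3/5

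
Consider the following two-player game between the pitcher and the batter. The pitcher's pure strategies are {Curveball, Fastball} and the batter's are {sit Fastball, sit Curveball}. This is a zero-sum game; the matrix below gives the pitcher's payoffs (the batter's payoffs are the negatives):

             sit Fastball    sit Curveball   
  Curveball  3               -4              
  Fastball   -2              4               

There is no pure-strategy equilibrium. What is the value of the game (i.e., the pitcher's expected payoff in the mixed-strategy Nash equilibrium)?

v = 4/13

In a mixed equilibrium the pitcher is indifferent between Curveball and Fastball; this condition fixes q.
  the pitcher's payoff to Curveball: q·3 + (1−q)·(-4) = 7q - 4
  the pitcher's payoff to Fastball: q·(-2) + (1−q)·4 = -6q + 4
  7q - 4 = -6q + 4  ⇒  13q = 8  ⇒  q = 8/13.
The value is the pitcher's expected payoff against this mix (using Curveball): (8/13)·3 + (5/13)·(-4) = 4/13.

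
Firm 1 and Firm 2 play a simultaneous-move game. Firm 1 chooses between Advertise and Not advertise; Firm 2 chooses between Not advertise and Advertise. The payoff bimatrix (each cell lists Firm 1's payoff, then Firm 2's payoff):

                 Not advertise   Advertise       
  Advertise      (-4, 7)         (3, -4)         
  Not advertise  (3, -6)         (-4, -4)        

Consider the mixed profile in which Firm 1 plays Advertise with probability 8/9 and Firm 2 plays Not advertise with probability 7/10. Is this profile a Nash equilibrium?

Given Firm 1's mix p = 8/9, Firm 2's payoff from Not advertise is 50/9 but from Advertise is -4. Firm 2 strictly prefers Not advertise, so Firm 2 would not mix.
So the proposed profile is not a Nash equilibrium.

No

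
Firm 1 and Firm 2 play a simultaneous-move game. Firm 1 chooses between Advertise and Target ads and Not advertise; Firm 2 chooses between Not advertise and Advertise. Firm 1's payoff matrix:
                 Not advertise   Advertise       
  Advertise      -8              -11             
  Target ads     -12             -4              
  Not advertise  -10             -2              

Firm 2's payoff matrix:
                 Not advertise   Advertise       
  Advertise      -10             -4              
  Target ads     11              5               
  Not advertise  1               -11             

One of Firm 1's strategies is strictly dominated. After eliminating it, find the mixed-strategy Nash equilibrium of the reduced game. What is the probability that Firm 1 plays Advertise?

Firm 1's strategy Target ads is strictly dominated by Not advertise: -10 > -12 and -2 > -4. Eliminate Target ads.
Set Firm 2's expected payoff from Not advertise equal to that from Advertise:
  Firm 2's payoff to Not advertise: p·(-10) + (1−p)·1 = -11p + 1
  Firm 2's payoff to Advertise: p·(-4) + (1−p)·(-11) = 7p - 11
  -11p + 1 = 7p - 11  ⇒  -18p = -12  ⇒  p = 2/3.

p = 2/3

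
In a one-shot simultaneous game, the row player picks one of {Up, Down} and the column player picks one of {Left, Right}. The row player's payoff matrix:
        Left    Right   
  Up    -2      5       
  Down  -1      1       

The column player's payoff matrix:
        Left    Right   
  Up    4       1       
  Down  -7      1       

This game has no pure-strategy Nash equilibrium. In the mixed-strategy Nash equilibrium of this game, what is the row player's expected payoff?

For the row player to be willing to mix, the row player must be indifferent between Up and Down, which pins down the column player's mix.
  the row player's expected payoff from Up: q·(-2) + (1−q)·5 = -7q + 5
  the row player's expected payoff from Down: q·(-1) + (1−q)·1 = -2q + 1
  -7q + 5 = -2q + 1  ⇒  -5q = -4  ⇒  q = 4/5.
At equilibrium the row player is indifferent across rows, so the row player's payoff equals the payoff from Up: (4/5)·(-2) + (1/5)·5 = -3/5.

-3/5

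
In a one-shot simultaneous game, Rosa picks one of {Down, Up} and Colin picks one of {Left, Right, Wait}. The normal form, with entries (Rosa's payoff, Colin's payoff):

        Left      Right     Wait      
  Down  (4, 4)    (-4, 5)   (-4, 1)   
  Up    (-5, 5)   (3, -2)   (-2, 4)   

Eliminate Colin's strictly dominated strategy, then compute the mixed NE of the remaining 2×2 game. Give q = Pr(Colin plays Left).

Colin's strategy Wait is strictly dominated by Left: 4 > 1 and 5 > 4. Eliminate Wait.
For Rosa to be willing to mix, Rosa must be indifferent between Down and Up, which pins down Colin's mix.
  Rosa's payoff to Down: q·4 + (1−q)·(-4) = 8q - 4
  Rosa's payoff to Up: q·(-5) + (1−q)·3 = -8q + 3
  8q - 4 = -8q + 3  ⇒  16q = 7  ⇒  q = 7/16.

q = 7/16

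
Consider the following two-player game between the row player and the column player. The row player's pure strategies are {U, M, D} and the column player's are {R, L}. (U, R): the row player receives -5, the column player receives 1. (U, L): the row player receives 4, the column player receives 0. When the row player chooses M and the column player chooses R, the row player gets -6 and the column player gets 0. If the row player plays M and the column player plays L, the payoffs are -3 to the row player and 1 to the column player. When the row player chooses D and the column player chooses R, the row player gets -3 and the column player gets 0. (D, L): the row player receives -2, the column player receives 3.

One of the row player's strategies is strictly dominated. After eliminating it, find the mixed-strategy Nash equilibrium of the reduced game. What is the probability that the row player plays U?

The row player's strategy M is strictly dominated by D: -3 > -6 and -2 > -3. Eliminate M.
The column player's indifference between R and L determines the row player's mixing probability p:
  the column player's expected payoff from R: p·1 + (1−p)·0 = p
  the column player's expected payoff from L: p·0 + (1−p)·3 = -3p + 3
  p = -3p + 3  ⇒  4p = 3  ⇒  p = 3/4.

p = 3/4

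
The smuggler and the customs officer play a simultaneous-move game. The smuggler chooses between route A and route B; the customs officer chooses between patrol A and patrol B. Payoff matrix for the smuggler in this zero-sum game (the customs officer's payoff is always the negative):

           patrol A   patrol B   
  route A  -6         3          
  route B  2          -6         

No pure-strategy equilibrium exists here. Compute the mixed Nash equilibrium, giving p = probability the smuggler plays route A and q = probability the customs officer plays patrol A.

p = 8/17, q = 9/17

Set the customs officer's expected payoff from patrol A equal to that from patrol B:
  the customs officer's payoff to patrol A: p·6 + (1−p)·(-2) = 8p - 2
  the customs officer's payoff to patrol B: p·(-3) + (1−p)·6 = -9p + 6
  8p - 2 = -9p + 6  ⇒  17p = 8  ⇒  p = 8/17.
The customs officer's mix must leave the smuggler indifferent between route A and route B.
  the smuggler's payoff to route A: q·(-6) + (1−q)·3 = -9q + 3
  the smuggler's payoff to route B: q·2 + (1−q)·(-6) = 8q - 6
  -9q + 3 = 8q - 6  ⇒  -17q = -9  ⇒  q = 9/17.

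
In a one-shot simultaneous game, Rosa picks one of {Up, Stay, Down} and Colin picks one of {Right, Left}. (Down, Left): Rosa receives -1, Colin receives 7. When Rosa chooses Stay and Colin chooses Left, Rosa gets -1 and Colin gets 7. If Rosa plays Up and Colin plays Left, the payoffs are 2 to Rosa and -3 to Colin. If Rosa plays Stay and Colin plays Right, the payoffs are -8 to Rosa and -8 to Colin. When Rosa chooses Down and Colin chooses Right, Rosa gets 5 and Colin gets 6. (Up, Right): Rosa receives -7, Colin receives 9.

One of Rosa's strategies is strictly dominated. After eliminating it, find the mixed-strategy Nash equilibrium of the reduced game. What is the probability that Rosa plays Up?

p = 1/13

Rosa's strategy Stay is strictly dominated by Up: -7 > -8 and 2 > -1. Eliminate Stay.
For Colin to be willing to mix, Colin must be indifferent between Right and Left, which pins down Rosa's mix.
  Colin's payoff to Right: p·9 + (1−p)·6 = 3p + 6
  Colin's payoff to Left: p·(-3) + (1−p)·7 = -10p + 7
  3p + 6 = -10p + 7  ⇒  13p = 1  ⇒  p = 1/13.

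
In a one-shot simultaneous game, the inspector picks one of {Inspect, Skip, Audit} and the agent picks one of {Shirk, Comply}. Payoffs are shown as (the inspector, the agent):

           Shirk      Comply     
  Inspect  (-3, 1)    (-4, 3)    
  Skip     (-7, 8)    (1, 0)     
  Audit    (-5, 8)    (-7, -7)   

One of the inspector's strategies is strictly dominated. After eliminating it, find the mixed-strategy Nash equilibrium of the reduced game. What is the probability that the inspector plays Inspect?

p = 4/5

The inspector's strategy Audit is strictly dominated by Inspect: -3 > -5 and -4 > -7. Eliminate Audit.
The agent's indifference between Shirk and Comply determines the inspector's mixing probability p:
  the agent's expected payoff from Shirk: p·1 + (1−p)·8 = -7p + 8
  the agent's expected payoff from Comply: p·3 + (1−p)·0 = 3p
  -7p + 8 = 3p  ⇒  -10p = -8  ⇒  p = 4/5.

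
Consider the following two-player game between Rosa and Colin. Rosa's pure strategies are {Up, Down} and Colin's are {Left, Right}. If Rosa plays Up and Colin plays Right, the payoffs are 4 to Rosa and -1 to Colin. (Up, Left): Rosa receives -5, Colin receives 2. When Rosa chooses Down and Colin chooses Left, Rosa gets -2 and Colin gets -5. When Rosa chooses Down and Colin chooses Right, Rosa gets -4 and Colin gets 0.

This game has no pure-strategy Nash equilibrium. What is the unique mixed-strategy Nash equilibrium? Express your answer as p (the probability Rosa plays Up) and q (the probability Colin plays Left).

p = 5/8, q = 8/11

Colin's indifference between Left and Right determines Rosa's mixing probability p:
  Colin's payoff from Left: p·2 + (1−p)·(-5) = 7p - 5
  Colin's payoff from Right: p·(-1) + (1−p)·0 = -p
  7p - 5 = -p  ⇒  8p = 5  ⇒  p = 5/8.
Set Rosa's expected payoff from Up equal to that from Down:
  Rosa's payoff to Up: q·(-5) + (1−q)·4 = -9q + 4
  Rosa's payoff to Down: q·(-2) + (1−q)·(-4) = 2q - 4
  -9q + 4 = 2q - 4  ⇒  -11q = -8  ⇒  q = 8/11.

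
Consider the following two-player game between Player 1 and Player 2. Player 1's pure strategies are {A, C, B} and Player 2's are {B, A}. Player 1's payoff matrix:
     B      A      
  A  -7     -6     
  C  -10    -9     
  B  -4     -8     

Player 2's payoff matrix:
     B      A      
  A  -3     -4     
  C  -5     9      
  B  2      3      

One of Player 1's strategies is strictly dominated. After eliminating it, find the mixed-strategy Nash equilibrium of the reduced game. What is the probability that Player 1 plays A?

p = 1/2

Player 1's strategy C is strictly dominated by A: -7 > -10 and -6 > -9. Eliminate C.
Player 2's indifference between B and A determines Player 1's mixing probability p:
  Player 2's payoff to B: p·(-3) + (1−p)·2 = -5p + 2
  Player 2's payoff to A: p·(-4) + (1−p)·3 = -7p + 3
  -5p + 2 = -7p + 3  ⇒  2p = 1  ⇒  p = 1/2.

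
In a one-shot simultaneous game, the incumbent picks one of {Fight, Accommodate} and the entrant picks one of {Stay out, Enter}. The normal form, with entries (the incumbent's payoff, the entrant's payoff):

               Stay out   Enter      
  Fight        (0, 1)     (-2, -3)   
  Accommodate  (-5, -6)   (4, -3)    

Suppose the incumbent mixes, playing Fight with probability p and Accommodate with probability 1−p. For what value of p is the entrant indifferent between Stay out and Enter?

p = 3/7

The incumbent's mix must leave the entrant indifferent between Stay out and Enter.
  the entrant's payoff to Stay out: p·1 + (1−p)·(-6) = 7p - 6
  the entrant's payoff to Enter: p·(-3) + (1−p)·(-3) = -3
  7p - 6 = -3  ⇒  7p = 3  ⇒  p = 3/7.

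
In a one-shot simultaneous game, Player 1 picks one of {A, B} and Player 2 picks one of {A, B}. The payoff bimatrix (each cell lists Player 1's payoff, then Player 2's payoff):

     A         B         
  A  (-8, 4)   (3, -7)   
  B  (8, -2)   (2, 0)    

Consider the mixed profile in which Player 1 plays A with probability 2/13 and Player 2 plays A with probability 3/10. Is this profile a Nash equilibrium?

Given Player 2's mix q = 3/10, Player 1's payoff from A is -3/10 but from B is 19/5. Player 1 strictly prefers B, so Player 1 would not mix.
So the proposed profile is not a Nash equilibrium.

No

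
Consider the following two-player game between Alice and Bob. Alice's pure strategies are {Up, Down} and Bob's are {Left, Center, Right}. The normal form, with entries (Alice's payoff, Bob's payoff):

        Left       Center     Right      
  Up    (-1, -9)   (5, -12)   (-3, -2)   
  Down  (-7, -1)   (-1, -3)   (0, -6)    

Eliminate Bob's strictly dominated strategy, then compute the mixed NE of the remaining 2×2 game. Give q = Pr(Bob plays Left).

Bob's strategy Center is strictly dominated by Left: -9 > -12 and -1 > -3. Eliminate Center.
Alice's indifference between Up and Down determines Bob's mixing probability q:
  Alice's payoff to Up: q·(-1) + (1−q)·(-3) = 2q - 3
  Alice's payoff to Down: q·(-7) + (1−q)·0 = -7q
  2q - 3 = -7q  ⇒  9q = 3  ⇒  q = 1/3.

q = 1/3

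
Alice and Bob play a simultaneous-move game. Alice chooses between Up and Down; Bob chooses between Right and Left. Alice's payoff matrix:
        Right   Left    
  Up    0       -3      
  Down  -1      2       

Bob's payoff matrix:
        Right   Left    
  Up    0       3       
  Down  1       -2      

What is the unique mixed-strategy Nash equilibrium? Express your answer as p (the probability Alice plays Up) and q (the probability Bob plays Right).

p = 1/2, q = 5/6

In a mixed equilibrium Bob is indifferent between Right and Left; this condition fixes p.
  Bob's payoff from Right: p·0 + (1−p)·1 = -p + 1
  Bob's payoff from Left: p·3 + (1−p)·(-2) = 5p - 2
  -p + 1 = 5p - 2  ⇒  -6p = -3  ⇒  p = 1/2.
For Alice to be willing to mix, Alice must be indifferent between Up and Down, which pins down Bob's mix.
  Alice's payoff from Up: q·0 + (1−q)·(-3) = 3q - 3
  Alice's payoff from Down: q·(-1) + (1−q)·2 = -3q + 2
  3q - 3 = -3q + 2  ⇒  6q = 5  ⇒  q = 5/6.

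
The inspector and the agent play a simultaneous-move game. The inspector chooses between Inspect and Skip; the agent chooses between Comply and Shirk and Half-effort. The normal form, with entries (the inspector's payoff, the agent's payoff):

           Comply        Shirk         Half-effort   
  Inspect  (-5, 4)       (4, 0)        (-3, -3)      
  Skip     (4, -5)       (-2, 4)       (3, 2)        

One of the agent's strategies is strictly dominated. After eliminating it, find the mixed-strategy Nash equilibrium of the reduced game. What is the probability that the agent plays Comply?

The agent's strategy Half-effort is strictly dominated by Shirk: 0 > -3 and 4 > 2. Eliminate Half-effort.
For the inspector to be willing to mix, the inspector must be indifferent between Inspect and Skip, which pins down the agent's mix.
  the inspector's payoff to Inspect: q·(-5) + (1−q)·4 = -9q + 4
  the inspector's payoff to Skip: q·4 + (1−q)·(-2) = 6q - 2
  -9q + 4 = 6q - 2  ⇒  -15q = -6  ⇒  q = 2/5.

q = 2/5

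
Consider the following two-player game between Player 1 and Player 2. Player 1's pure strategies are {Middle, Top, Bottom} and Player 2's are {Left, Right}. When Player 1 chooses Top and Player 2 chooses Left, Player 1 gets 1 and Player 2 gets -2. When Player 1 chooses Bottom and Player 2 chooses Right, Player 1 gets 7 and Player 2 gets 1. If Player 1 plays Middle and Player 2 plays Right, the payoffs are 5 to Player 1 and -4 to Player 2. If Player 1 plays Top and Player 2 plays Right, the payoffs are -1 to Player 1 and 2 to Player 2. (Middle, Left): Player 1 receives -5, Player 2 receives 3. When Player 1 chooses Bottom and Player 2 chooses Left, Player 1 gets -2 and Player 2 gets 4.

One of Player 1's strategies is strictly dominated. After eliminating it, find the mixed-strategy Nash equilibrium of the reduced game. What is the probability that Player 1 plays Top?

p = 3/7

Player 1's strategy Middle is strictly dominated by Bottom: -2 > -5 and 7 > 5. Eliminate Middle.
For Player 2 to be willing to mix, Player 2 must be indifferent between Left and Right, which pins down Player 1's mix.
  Player 2's payoff to Left: p·(-2) + (1−p)·4 = -6p + 4
  Player 2's payoff to Right: p·2 + (1−p)·1 = p + 1
  -6p + 4 = p + 1  ⇒  -7p = -3  ⇒  p = 3/7.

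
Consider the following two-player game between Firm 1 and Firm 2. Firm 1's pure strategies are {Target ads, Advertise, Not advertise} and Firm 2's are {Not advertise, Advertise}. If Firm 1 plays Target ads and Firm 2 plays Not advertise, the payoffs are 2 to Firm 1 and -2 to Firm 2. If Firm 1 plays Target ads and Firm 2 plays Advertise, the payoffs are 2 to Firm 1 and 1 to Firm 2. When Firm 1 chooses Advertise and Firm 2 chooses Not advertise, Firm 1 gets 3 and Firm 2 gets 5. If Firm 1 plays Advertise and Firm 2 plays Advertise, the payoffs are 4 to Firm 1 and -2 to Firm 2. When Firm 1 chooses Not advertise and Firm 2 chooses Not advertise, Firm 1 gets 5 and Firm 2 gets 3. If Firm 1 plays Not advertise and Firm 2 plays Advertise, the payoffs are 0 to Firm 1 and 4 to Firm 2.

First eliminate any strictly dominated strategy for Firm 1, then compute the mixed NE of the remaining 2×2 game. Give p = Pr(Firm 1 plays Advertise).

Firm 1's strategy Target ads is strictly dominated by Advertise: 3 > 2 and 4 > 2. Eliminate Target ads.
In a mixed equilibrium Firm 2 is indifferent between Not advertise and Advertise; this condition fixes p.
  Firm 2's payoff from Not advertise: p·5 + (1−p)·3 = 2p + 3
  Firm 2's payoff from Advertise: p·(-2) + (1−p)·4 = -6p + 4
  2p + 3 = -6p + 4  ⇒  8p = 1  ⇒  p = 1/8.

p = 1/8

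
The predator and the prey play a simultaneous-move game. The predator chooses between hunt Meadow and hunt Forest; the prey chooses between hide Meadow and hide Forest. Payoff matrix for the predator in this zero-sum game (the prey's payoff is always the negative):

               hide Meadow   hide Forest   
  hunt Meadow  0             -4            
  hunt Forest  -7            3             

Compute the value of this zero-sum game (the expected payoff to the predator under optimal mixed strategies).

v = -2

For the predator to be willing to mix, the predator must be indifferent between hunt Meadow and hunt Forest, which pins down the prey's mix.
  the predator's payoff to hunt Meadow: q·0 + (1−q)·(-4) = 4q - 4
  the predator's payoff to hunt Forest: q·(-7) + (1−q)·3 = -10q + 3
  4q - 4 = -10q + 3  ⇒  14q = 7  ⇒  q = 1/2.
The value is the predator's expected payoff against this mix (using hunt Meadow): (1/2)·0 + (1/2)·(-4) = -2.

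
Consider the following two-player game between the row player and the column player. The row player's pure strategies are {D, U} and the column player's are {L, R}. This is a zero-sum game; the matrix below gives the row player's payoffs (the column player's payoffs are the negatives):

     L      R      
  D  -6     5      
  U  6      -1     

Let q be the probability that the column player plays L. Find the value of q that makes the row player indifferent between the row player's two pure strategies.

For the row player to be willing to mix, the row player must be indifferent between D and U, which pins down the column player's mix.
  the row player's payoff to D: q·(-6) + (1−q)·5 = -11q + 5
  the row player's payoff to U: q·6 + (1−q)·(-1) = 7q - 1
  -11q + 5 = 7q - 1  ⇒  -18q = -6  ⇒  q = 1/3.

q = 1/3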